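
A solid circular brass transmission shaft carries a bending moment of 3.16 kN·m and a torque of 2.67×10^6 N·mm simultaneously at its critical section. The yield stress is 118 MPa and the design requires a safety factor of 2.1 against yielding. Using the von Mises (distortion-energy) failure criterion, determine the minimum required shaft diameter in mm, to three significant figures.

d = 89.2 mm

σ_allow = σ_y/n = 118/2.1 = 56.19 MPa.
For a solid shaft σ_b = 32M/(πd³) and τ = 16T/(πd³), so the von Mises stress is σ' = (16/πd³)·√(4M²+3T²).
√(4M²+3T²) = √(4×(3.160×10^6)² + 3×(2.670×10^6)²) = 7.831×10^6 N·mm.
d³ = 16×7.831×10^6/(π×56.19) = 709800 mm³.
d = 89.20 mm.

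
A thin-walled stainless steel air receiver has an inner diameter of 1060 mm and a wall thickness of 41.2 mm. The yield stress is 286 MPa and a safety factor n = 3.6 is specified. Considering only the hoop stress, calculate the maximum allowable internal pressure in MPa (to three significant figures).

p_allow = 6.18 MPa

σ_allow = 286/3.6 = 79.44 MPa.
σ_h = pD/(2t) → p_allow = 2σ_allow t/D = 2×79.44×41.2/1060 = 6.176 MPa.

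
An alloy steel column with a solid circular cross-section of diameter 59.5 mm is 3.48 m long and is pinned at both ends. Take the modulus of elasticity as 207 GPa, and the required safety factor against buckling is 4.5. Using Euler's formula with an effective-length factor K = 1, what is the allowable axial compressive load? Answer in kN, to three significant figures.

I = πd⁴/64 = π×59.5⁴/64 = 615200 mm⁴.
Effective length L_e = KL = 1×3.48 m = 3480 mm.
Euler critical load P_cr = π²EI/L_e² = π²×207000×615200/3480² = 103800 N.
P_allow = P_cr/n = 103800/4.5 = 23060 N.

P_allow = 23.1 kN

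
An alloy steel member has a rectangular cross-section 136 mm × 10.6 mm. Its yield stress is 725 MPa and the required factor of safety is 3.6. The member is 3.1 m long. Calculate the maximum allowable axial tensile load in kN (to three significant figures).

σ_allow = 725/3.6 = 201.4 MPa.
A = 136×10.6 = 1442 mm².
F_allow = σ_allow × A = 201.4×1442 = 290300 N.

F_allow = 290 kN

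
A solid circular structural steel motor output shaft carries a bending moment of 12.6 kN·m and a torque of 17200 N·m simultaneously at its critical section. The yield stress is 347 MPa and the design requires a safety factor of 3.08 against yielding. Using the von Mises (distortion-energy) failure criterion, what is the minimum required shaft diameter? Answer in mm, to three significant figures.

σ_allow = σ_y/n = 347/3.08 = 112.7 MPa.
For a solid shaft σ_b = 32M/(πd³) and τ = 16T/(πd³), so the von Mises stress is σ' = (16/πd³)·√(4M²+3T²).
√(4M²+3T²) = √(4×(1.260×10^7)² + 3×(1.720×10^7)²) = 3.902×10^7 N·mm.
d³ = 16×3.902×10^7/(π×112.7) = 1.764×10^6 mm³.
d = 120.8 mm.

d = 121 mm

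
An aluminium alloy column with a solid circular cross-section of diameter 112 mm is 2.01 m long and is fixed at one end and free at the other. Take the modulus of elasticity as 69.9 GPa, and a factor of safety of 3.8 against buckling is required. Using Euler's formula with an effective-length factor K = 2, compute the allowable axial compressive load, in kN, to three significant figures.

P_allow = 86.8 kN

I = πd⁴/64 = π×112⁴/64 = 7.724×10^6 mm⁴.
Effective length L_e = KL = 2×2.01 m = 4020 mm.
Euler critical load P_cr = π²EI/L_e² = π²×69900×7.724×10^6/4020² = 329700 N.
P_allow = P_cr/n = 329700/3.8 = 86770 N.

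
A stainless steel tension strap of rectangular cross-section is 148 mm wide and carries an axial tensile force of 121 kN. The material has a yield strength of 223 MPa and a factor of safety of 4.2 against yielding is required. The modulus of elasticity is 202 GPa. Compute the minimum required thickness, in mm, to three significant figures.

σ_allow = 223/4.2 = 53.10 MPa.
Required area A = F/σ_allow = 121000/53.10 = 2279 mm².
t = A/w = 2279/148 = 15.40 mm.

t = 15.4 mm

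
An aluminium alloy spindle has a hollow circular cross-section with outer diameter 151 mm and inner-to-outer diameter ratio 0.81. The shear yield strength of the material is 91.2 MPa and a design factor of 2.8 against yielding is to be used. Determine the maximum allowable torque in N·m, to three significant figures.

T_allow = 12500 N·m

τ_allow = 91.2/2.8 = 32.57 MPa.
For a hollow shaft T_allow = τ_allow·πd_o³(1−k⁴)/16 with 1−k⁴ = 0.5695, so πd_o³(1−k⁴)/16 = 385000 mm³.
T_allow = 32.57×385000 = 1.254×10^7 N·mm = 12540 N·m.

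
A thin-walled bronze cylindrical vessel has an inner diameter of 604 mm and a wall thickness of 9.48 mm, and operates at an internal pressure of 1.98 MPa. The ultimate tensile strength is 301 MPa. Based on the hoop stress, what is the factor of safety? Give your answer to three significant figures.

n = 4.77

σ_h = pD/(2t) = 1.98×604/(2×9.48) = 63.08 MPa.
n = 301/63.08 = 4.772.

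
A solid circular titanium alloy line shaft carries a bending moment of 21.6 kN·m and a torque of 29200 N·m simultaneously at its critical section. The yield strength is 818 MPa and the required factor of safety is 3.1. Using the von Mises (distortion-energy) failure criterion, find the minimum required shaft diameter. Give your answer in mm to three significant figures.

σ_allow = σ_y/n = 818/3.1 = 263.9 MPa.
For a solid shaft σ_b = 32M/(πd³) and τ = 16T/(πd³), so the von Mises stress is σ' = (16/πd³)·√(4M²+3T²).
√(4M²+3T²) = √(4×(2.160×10^7)² + 3×(2.920×10^7)²) = 6.651×10^7 N·mm.
d³ = 16×6.651×10^7/(π×263.9) = 1.284×10^6 mm³.
d = 108.7 mm.

d = 109 mm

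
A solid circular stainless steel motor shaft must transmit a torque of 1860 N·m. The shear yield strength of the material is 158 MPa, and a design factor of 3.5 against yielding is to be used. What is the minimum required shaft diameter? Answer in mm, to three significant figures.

Allowable shear stress τ_allow = 158/3.5 = 45.14 MPa.
For a solid shaft τ = 16T/(πd³), so d³ = 16T/(π τ_allow) = 16×1860000/(π×45.14) = 209800 mm³.
d = (209800)^(1/3) = 59.42 mm.

d = 59.4 mm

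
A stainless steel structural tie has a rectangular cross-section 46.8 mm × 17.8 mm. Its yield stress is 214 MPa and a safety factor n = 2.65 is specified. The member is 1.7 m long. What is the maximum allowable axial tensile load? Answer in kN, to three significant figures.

F_allow = 67.3 kN

σ_allow = 214/2.65 = 80.75 MPa.
A = 46.8×17.8 = 833.0 mm².
F_allow = σ_allow × A = 80.75×833.0 = 67270 N.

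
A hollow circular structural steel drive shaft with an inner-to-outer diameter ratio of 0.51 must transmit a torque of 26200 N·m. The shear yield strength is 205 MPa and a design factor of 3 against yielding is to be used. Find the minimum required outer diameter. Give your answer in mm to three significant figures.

d_o = 128 mm

τ_allow = 205/3 = 68.33 MPa.
For a hollow shaft τ = 16T/[πd_o³(1−k⁴)] with k = 0.51, so 1−k⁴ = 0.9323.
d_o³ = 16T/[π τ_allow (1−k⁴)] = 16×2.6200×10^7/(π×68.33×0.9323) = 2.094×10^6 mm³.
d_o = 127.9 mm.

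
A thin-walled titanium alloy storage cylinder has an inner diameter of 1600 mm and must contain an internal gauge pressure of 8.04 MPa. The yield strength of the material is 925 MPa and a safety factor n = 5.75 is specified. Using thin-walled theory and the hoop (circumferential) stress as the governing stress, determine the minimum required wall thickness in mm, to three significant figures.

t = 40.0 mm

σ_allow = 925/5.75 = 160.9 MPa.
Hoop stress σ_h = pD/(2t), so t = pD/(2σ_allow) = 8.04×1600/(2×160.9) = 39.98 mm.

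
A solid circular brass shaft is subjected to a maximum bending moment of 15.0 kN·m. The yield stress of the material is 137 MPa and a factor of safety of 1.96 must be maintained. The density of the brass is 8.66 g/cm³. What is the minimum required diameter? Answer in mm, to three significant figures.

σ_allow = 137/1.96 = 69.90 MPa.
For a solid circular section σ = 32M/(πd³), so d³ = 32M/(π σ_allow) = 32×1.5000×10^7/(π×69.90) = 2.186×10^6 mm³.
d = 129.8 mm.

d = 130 mm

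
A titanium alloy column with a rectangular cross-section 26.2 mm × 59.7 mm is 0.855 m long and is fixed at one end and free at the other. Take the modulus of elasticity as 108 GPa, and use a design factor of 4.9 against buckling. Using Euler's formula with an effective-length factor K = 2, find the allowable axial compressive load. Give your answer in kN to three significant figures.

Buckling occurs about the weak axis: I_min = h·b³/12 = 59.7×26.2³/12 = 89470 mm⁴ (b = 26.2 mm is the smaller dimension).
Effective length L_e = KL = 2×0.855 m = 1710 mm.
Euler critical load P_cr = π²EI/L_e² = π²×108000×89470/1710² = 32620 N.
P_allow = P_cr/n = 32620/4.9 = 6656 N.

P_allow = 6.66 kN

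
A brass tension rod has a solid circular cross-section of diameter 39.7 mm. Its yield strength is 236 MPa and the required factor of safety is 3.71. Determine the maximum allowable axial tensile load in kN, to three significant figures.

σ_allow = 236/3.71 = 63.61 MPa.
A = πd²/4 = π×39.7²/4 = 1238 mm².
F_allow = σ_allow × A = 63.61×1238 = 78740 N.

F_allow = 78.7 kN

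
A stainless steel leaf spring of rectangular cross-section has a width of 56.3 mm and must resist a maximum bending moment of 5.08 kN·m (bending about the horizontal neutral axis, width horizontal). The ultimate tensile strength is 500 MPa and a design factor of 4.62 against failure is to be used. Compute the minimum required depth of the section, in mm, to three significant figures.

σ_allow = 500/4.62 = 108.2 MPa.
For a rectangular section σ = 6M/(bh²), so h² = 6M/(b σ_allow) = 6×5080000/(56.3×108.2) = 5002 mm².
h = 70.73 mm.

h = 70.7 mm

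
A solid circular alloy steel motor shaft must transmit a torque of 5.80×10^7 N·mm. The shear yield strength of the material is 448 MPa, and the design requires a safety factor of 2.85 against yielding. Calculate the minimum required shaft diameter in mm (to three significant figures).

Allowable shear stress τ_allow = 448/2.85 = 157.2 MPa.
For a solid shaft τ = 16T/(πd³), so d³ = 16T/(π τ_allow) = 16×5.8000×10^7/(π×157.2) = 1.879×10^6 mm³.
d = (1.879×10^6)^(1/3) = 123.4 mm.

d = 123 mm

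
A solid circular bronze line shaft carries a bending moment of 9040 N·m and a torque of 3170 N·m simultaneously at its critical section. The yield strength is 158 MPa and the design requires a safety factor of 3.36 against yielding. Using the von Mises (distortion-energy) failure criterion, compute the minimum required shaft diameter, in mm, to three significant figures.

σ_allow = σ_y/n = 158/3.36 = 47.02 MPa.
For a solid shaft σ_b = 32M/(πd³) and τ = 16T/(πd³), so the von Mises stress is σ' = (16/πd³)·√(4M²+3T²).
√(4M²+3T²) = √(4×(9.040×10^6)² + 3×(3.170×10^6)²) = 1.890×10^7 N·mm.
d³ = 16×1.890×10^7/(π×47.02) = 2.046×10^6 mm³.
d = 127.0 mm.

d = 127 mm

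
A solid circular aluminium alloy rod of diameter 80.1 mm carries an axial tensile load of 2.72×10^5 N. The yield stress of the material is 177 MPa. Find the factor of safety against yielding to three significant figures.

n = 3.28

A = πd²/4 = 5039 mm².
σ = F/A = 272000/5039 = 53.98 MPa.
n = 177/53.98 = 3.279.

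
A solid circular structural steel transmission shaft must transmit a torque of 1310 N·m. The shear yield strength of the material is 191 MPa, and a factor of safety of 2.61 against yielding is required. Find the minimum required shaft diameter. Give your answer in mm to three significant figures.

Allowable shear stress τ_allow = 191/2.61 = 73.18 MPa.
For a solid shaft τ = 16T/(πd³), so d³ = 16T/(π τ_allow) = 16×1310000/(π×73.18) = 91170 mm³.
d = (91170)^(1/3) = 45.01 mm.

d = 45.0 mm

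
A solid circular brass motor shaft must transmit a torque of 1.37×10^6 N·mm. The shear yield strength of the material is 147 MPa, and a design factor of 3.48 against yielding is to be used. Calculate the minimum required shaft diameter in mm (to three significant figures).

d = 54.9 mm

Allowable shear stress τ_allow = 147/3.48 = 42.24 MPa.
For a solid shaft τ = 16T/(πd³), so d³ = 16T/(π τ_allow) = 16×1370000/(π×42.24) = 165200 mm³.
d = (165200)^(1/3) = 54.87 mm.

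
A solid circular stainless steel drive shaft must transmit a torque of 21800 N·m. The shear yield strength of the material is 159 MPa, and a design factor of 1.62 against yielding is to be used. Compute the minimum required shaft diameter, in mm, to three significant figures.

d = 104 mm

Allowable shear stress τ_allow = 159/1.62 = 98.15 MPa.
For a solid shaft τ = 16T/(πd³), so d³ = 16T/(π τ_allow) = 16×2.1800×10^7/(π×98.15) = 1.131×10^6 mm³.
d = (1.131×10^6)^(1/3) = 104.2 mm.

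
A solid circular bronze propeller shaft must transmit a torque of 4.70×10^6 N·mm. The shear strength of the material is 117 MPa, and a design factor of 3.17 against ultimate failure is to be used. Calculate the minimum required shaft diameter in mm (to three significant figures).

d = 86.6 mm

Allowable shear stress τ_allow = 117/3.17 = 36.91 MPa.
For a solid shaft τ = 16T/(πd³), so d³ = 16T/(π τ_allow) = 16×4700000/(π×36.91) = 648500 mm³.
d = (648500)^(1/3) = 86.56 mm.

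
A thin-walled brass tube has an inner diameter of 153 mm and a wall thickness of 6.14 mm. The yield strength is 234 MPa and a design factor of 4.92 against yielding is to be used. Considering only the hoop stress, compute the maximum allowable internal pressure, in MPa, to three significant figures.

p_allow = 3.82 MPa

σ_allow = 234/4.92 = 47.56 MPa.
σ_h = pD/(2t) → p_allow = 2σ_allow t/D = 2×47.56×6.14/153 = 3.817 MPa.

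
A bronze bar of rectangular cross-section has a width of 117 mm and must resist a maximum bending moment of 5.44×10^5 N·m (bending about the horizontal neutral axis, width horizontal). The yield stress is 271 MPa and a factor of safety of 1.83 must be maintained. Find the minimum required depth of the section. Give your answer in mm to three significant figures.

σ_allow = 271/1.83 = 148.1 MPa.
For a rectangular section σ = 6M/(bh²), so h² = 6M/(b σ_allow) = 6×5.4400×10^8/(117×148.1) = 188400 mm².
h = 434.0 mm.

h = 434 mm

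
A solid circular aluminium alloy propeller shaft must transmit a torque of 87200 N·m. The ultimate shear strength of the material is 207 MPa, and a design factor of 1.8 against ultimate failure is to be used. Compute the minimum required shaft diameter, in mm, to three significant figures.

Allowable shear stress τ_allow = 207/1.8 = 115.0 MPa.
For a solid shaft τ = 16T/(πd³), so d³ = 16T/(π τ_allow) = 16×8.7200×10^7/(π×115.0) = 3.862×10^6 mm³.
d = (3.862×10^6)^(1/3) = 156.9 mm.

d = 157 mm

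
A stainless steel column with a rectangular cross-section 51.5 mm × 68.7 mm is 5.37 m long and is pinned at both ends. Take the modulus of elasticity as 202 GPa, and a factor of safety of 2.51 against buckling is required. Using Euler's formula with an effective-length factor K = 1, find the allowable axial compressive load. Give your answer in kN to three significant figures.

Buckling occurs about the weak axis: I_min = h·b³/12 = 68.7×51.5³/12 = 782000 mm⁴ (b = 51.5 mm is the smaller dimension).
Effective length L_e = KL = 1×5.37 m = 5370 mm.
Euler critical load P_cr = π²EI/L_e² = π²×202000×782000/5370² = 54060 N.
P_allow = P_cr/n = 54060/2.51 = 21540 N.

P_allow = 21.5 kN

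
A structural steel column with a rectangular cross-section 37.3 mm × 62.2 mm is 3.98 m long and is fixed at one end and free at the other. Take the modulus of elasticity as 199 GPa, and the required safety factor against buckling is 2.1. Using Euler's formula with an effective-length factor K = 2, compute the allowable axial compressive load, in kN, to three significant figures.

Buckling occurs about the weak axis: I_min = h·b³/12 = 62.2×37.3³/12 = 269000 mm⁴ (b = 37.3 mm is the smaller dimension).
Effective length L_e = KL = 2×3.98 m = 7960 mm.
Euler critical load P_cr = π²EI/L_e² = π²×199000×269000/7960² = 8338 N.
P_allow = P_cr/n = 8338/2.1 = 3970 N.

P_allow = 3.97 kN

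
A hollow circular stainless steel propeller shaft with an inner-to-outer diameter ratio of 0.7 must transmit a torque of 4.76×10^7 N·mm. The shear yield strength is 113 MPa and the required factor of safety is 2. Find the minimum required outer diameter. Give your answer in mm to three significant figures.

d_o = 178 mm

τ_allow = 113/2 = 56.50 MPa.
For a hollow shaft τ = 16T/[πd_o³(1−k⁴)] with k = 0.7, so 1−k⁴ = 0.7599.
d_o³ = 16T/[π τ_allow (1−k⁴)] = 16×4.7600×10^7/(π×56.50×0.7599) = 5.646×10^6 mm³.
d_o = 178.1 mm.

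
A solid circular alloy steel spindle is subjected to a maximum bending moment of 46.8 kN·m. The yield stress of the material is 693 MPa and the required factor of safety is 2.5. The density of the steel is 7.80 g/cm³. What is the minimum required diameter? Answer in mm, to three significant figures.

d = 120 mm

σ_allow = 693/2.5 = 277.2 MPa.
For a solid circular section σ = 32M/(πd³), so d³ = 32M/(π σ_allow) = 32×4.6800×10^7/(π×277.2) = 1.720×10^6 mm³.
d = 119.8 mm.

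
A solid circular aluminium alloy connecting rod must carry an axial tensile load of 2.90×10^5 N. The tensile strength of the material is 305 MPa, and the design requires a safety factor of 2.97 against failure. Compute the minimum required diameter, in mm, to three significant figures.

d = 60.0 mm

Allowable stress σ_allow = 305/2.97 = 102.7 MPa.
Required area A = F/σ_allow = 290000/102.7 = 2824 mm².
A = πd²/4 → d = √(4A/π) = 59.96 mm.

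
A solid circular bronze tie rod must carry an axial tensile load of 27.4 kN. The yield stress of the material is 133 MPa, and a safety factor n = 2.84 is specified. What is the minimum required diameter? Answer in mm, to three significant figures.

d = 27.3 mm

Allowable stress σ_allow = 133/2.84 = 46.83 MPa.
Required area A = F/σ_allow = 27400/46.83 = 585.1 mm².
A = πd²/4 → d = √(4A/π) = 27.29 mm.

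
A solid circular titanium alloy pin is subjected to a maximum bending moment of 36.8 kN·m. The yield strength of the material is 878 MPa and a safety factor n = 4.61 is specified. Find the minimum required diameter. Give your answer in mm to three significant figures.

d = 125 mm

σ_allow = 878/4.61 = 190.5 MPa.
For a solid circular section σ = 32M/(πd³), so d³ = 32M/(π σ_allow) = 32×3.6800×10^7/(π×190.5) = 1.968×10^6 mm³.
d = 125.3 mm.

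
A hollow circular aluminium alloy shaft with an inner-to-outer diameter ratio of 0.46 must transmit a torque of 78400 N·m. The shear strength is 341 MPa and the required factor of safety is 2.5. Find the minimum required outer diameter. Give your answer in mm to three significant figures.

d_o = 145 mm

τ_allow = 341/2.5 = 136.4 MPa.
For a hollow shaft τ = 16T/[πd_o³(1−k⁴)] with k = 0.46, so 1−k⁴ = 0.9552.
d_o³ = 16T/[π τ_allow (1−k⁴)] = 16×7.8400×10^7/(π×136.4×0.9552) = 3.065×10^6 mm³.
d_o = 145.3 mm.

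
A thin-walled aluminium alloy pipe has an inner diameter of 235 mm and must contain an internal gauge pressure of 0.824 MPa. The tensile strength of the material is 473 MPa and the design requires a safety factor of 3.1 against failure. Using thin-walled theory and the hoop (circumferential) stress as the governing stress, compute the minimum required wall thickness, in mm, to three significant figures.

σ_allow = 473/3.1 = 152.6 MPa.
Hoop stress σ_h = pD/(2t), so t = pD/(2σ_allow) = 0.824×235/(2×152.6) = 0.6345 mm.

t = 0.635 mm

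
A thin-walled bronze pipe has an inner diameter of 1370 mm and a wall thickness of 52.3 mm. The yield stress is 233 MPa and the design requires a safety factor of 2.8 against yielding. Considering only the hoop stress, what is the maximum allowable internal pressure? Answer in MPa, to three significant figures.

σ_allow = 233/2.8 = 83.21 MPa.
σ_h = pD/(2t) → p_allow = 2σ_allow t/D = 2×83.21×52.3/1370 = 6.353 MPa.

p_allow = 6.35 MPa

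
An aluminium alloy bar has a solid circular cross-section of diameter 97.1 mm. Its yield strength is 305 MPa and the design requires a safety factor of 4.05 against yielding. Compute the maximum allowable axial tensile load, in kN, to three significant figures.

σ_allow = 305/4.05 = 75.31 MPa.
A = πd²/4 = π×97.1²/4 = 7405 mm².
F_allow = σ_allow × A = 75.31×7405 = 557700 N.

F_allow = 558 kN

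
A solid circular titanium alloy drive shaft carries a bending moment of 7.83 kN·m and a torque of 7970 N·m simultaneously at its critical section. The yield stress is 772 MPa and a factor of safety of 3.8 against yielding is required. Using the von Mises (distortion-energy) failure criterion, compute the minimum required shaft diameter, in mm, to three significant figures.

d = 80.6 mm

σ_allow = σ_y/n = 772/3.8 = 203.2 MPa.
For a solid shaft σ_b = 32M/(πd³) and τ = 16T/(πd³), so the von Mises stress is σ' = (16/πd³)·√(4M²+3T²).
√(4M²+3T²) = √(4×(7.830×10^6)² + 3×(7.970×10^6)²) = 2.088×10^7 N·mm.
d³ = 16×2.088×10^7/(π×203.2) = 523300 mm³.
d = 80.59 mm.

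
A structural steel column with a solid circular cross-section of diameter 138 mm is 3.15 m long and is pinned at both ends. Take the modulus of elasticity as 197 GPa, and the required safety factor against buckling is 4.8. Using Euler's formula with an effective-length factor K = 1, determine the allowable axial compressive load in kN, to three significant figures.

P_allow = 727 kN

I = πd⁴/64 = π×138⁴/64 = 1.780×10^7 mm⁴.
Effective length L_e = KL = 1×3.15 m = 3150 mm.
Euler critical load P_cr = π²EI/L_e² = π²×197000×1.780×10^7/3150² = 3.488×10^6 N.
P_allow = P_cr/n = 3.488×10^6/4.8 = 726800 N.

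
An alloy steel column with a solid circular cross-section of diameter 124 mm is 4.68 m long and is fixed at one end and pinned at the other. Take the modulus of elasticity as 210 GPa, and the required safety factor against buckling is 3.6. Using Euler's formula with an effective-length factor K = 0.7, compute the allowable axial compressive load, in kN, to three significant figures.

P_allow = 623 kN

I = πd⁴/64 = π×124⁴/64 = 1.161×10^7 mm⁴.
Effective length L_e = KL = 0.7×4.68 m = 3276 mm.
Euler critical load P_cr = π²EI/L_e² = π²×210000×1.161×10^7/3276² = 2.241×10^6 N.
P_allow = P_cr/n = 2.241×10^6/3.6 = 622600 N.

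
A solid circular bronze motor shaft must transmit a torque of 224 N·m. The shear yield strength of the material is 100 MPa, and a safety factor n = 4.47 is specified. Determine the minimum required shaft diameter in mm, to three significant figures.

d = 37.1 mm

Allowable shear stress τ_allow = 100/4.47 = 22.37 MPa.
For a solid shaft τ = 16T/(πd³), so d³ = 16T/(π τ_allow) = 16×224000/(π×22.37) = 50990 mm³.
d = (50990)^(1/3) = 37.08 mm.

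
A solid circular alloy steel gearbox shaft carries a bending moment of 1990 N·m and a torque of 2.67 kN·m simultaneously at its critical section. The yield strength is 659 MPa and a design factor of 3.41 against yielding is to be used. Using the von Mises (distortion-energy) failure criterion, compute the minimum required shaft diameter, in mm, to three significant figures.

d = 54.4 mm

σ_allow = σ_y/n = 659/3.41 = 193.3 MPa.
For a solid shaft σ_b = 32M/(πd³) and τ = 16T/(πd³), so the von Mises stress is σ' = (16/πd³)·√(4M²+3T²).
√(4M²+3T²) = √(4×(1.990×10^6)² + 3×(2.670×10^6)²) = 6.101×10^6 N·mm.
d³ = 16×6.101×10^6/(π×193.3) = 160800 mm³.
d = 54.38 mm.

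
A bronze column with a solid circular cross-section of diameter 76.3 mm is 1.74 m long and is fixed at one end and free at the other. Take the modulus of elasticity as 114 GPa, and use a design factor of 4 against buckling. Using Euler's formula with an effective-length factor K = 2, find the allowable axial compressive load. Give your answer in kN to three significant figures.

I = πd⁴/64 = π×76.3⁴/64 = 1.664×10^6 mm⁴.
Effective length L_e = KL = 2×1.74 m = 3480 mm.
Euler critical load P_cr = π²EI/L_e² = π²×114000×1.664×10^6/3480² = 154600 N.
P_allow = P_cr/n = 154600/4 = 38640 N.

P_allow = 38.6 kN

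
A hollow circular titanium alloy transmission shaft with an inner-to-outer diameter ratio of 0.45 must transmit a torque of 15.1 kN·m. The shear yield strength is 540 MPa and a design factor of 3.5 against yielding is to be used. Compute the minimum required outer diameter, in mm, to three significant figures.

d_o = 80.4 mm

τ_allow = 540/3.5 = 154.3 MPa.
For a hollow shaft τ = 16T/[πd_o³(1−k⁴)] with k = 0.45, so 1−k⁴ = 0.9590.
d_o³ = 16T/[π τ_allow (1−k⁴)] = 16×1.5100×10^7/(π×154.3×0.9590) = 519800 mm³.
d_o = 80.40 mm.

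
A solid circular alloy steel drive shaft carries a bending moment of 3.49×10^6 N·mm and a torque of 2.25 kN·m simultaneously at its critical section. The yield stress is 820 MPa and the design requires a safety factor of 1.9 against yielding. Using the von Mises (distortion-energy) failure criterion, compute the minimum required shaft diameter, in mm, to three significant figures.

σ_allow = σ_y/n = 820/1.9 = 431.6 MPa.
For a solid shaft σ_b = 32M/(πd³) and τ = 16T/(πd³), so the von Mises stress is σ' = (16/πd³)·√(4M²+3T²).
√(4M²+3T²) = √(4×(3.490×10^6)² + 3×(2.250×10^6)²) = 7.994×10^6 N·mm.
d³ = 16×7.994×10^6/(π×431.6) = 94340 mm³.
d = 45.52 mm.

d = 45.5 mm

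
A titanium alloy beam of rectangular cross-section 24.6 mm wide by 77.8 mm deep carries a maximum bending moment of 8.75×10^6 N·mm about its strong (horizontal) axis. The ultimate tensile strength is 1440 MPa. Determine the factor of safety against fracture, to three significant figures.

Section modulus S = bh²/6 = 24.6×77.8²/6 = 24820 mm³.
σ = M/S = 8750000/24820 = 352.6 MPa.
n = 1440/352.6 = 4.084.

n = 4.08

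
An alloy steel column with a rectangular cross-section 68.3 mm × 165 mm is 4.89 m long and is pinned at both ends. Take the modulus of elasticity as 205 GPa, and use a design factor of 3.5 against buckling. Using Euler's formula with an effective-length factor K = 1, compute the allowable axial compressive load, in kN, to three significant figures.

Buckling occurs about the weak axis: I_min = h·b³/12 = 165×68.3³/12 = 4.381×10^6 mm⁴ (b = 68.3 mm is the smaller dimension).
Effective length L_e = KL = 1×4.89 m = 4890 mm.
Euler critical load P_cr = π²EI/L_e² = π²×205000×4.381×10^6/4890² = 370700 N.
P_allow = P_cr/n = 370700/3.5 = 105900 N.

P_allow = 106 kN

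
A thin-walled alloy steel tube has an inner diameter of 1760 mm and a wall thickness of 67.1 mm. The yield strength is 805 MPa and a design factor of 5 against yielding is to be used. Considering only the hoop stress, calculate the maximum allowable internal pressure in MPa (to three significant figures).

p_allow = 12.3 MPa

σ_allow = 805/5 = 161.0 MPa.
σ_h = pD/(2t) → p_allow = 2σ_allow t/D = 2×161.0×67.1/1760 = 12.28 MPa.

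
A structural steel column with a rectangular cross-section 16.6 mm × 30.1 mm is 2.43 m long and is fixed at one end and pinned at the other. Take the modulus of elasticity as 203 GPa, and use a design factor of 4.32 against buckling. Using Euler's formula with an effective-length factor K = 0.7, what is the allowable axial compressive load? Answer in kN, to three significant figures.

P_allow = 1.84 kN

Buckling occurs about the weak axis: I_min = h·b³/12 = 30.1×16.6³/12 = 11470 mm⁴ (b = 16.6 mm is the smaller dimension).
Effective length L_e = KL = 0.7×2.43 m = 1701 mm.
Euler critical load P_cr = π²EI/L_e² = π²×203000×11470/1701² = 7945 N.
P_allow = P_cr/n = 7945/4.32 = 1839 N.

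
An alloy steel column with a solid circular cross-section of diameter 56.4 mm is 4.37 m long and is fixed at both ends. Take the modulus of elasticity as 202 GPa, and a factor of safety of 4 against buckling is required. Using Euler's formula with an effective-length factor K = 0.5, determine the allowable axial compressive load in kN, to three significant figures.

P_allow = 51.9 kN

I = πd⁴/64 = π×56.4⁴/64 = 496700 mm⁴.
Effective length L_e = KL = 0.5×4.37 m = 2185 mm.
Euler critical load P_cr = π²EI/L_e² = π²×202000×496700/2185² = 207400 N.
P_allow = P_cr/n = 207400/4 = 51850 N.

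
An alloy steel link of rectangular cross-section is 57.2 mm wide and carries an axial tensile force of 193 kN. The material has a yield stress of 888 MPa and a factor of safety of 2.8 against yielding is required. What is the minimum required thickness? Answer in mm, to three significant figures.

t = 10.6 mm

σ_allow = 888/2.8 = 317.1 MPa.
Required area A = F/σ_allow = 193000/317.1 = 608.6 mm².
t = A/w = 608.6/57.2 = 10.64 mm.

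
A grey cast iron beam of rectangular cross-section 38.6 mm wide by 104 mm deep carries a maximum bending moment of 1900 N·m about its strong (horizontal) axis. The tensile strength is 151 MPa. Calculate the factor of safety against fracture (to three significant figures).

Section modulus S = bh²/6 = 38.6×104²/6 = 69580 mm³.
σ = M/S = 1900000/69580 = 27.31 MPa.
n = 151/27.31 = 5.530.

n = 5.53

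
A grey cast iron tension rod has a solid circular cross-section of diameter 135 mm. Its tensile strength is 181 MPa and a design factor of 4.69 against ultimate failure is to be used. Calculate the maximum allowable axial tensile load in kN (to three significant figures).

F_allow = 552 kN

σ_allow = 181/4.69 = 38.59 MPa.
A = πd²/4 = π×135²/4 = 14310 mm².
F_allow = σ_allow × A = 38.59×14310 = 552400 N.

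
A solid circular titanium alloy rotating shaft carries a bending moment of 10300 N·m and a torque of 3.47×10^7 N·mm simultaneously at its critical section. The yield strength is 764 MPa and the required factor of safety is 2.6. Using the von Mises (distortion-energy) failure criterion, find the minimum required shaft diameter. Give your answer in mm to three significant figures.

d = 103 mm

σ_allow = σ_y/n = 764/2.6 = 293.8 MPa.
For a solid shaft σ_b = 32M/(πd³) and τ = 16T/(πd³), so the von Mises stress is σ' = (16/πd³)·√(4M²+3T²).
√(4M²+3T²) = √(4×(1.030×10^7)² + 3×(3.470×10^7)²) = 6.353×10^7 N·mm.
d³ = 16×6.353×10^7/(π×293.8) = 1.101×10^6 mm³.
d = 103.3 mm.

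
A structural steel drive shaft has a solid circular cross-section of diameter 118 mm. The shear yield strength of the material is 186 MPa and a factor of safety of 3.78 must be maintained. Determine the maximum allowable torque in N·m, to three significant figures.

T_allow = 15900 N·m

τ_allow = 186/3.78 = 49.21 MPa.
For a solid shaft T_allow = τ_allow·πd³/16; πd³/16 = π×118³/16 = 322600 mm³.
T_allow = 49.21×322600 = 1.587×10^7 N·mm = 15870 N·m.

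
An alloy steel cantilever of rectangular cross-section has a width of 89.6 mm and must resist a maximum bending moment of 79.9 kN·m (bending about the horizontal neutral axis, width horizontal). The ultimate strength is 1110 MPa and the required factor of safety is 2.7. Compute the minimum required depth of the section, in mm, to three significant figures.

h = 114 mm

σ_allow = 1110/2.7 = 411.1 MPa.
For a rectangular section σ = 6M/(bh²), so h² = 6M/(b σ_allow) = 6×7.9900×10^7/(89.6×411.1) = 13010 mm².
h = 114.1 mm.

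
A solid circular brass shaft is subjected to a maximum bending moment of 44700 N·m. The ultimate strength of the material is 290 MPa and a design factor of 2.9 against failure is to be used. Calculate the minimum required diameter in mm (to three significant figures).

σ_allow = 290/2.9 = 100.0 MPa.
For a solid circular section σ = 32M/(πd³), so d³ = 32M/(π σ_allow) = 32×4.4700×10^7/(π×100.0) = 4.553×10^6 mm³.
d = 165.7 mm.

d = 166 mm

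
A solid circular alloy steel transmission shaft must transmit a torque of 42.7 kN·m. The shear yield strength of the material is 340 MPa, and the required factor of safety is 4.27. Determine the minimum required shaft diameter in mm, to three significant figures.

Allowable shear stress τ_allow = 340/4.27 = 79.63 MPa.
For a solid shaft τ = 16T/(πd³), so d³ = 16T/(π τ_allow) = 16×4.2700×10^7/(π×79.63) = 2.731×10^6 mm³.
d = (2.731×10^6)^(1/3) = 139.8 mm.

d = 140 mm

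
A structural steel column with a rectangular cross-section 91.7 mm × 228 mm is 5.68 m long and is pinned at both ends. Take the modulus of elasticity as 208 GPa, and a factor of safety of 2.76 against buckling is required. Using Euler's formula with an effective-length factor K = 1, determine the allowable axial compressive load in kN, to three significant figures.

P_allow = 338 kN

Buckling occurs about the weak axis: I_min = h·b³/12 = 228×91.7³/12 = 1.465×10^7 mm⁴ (b = 91.7 mm is the smaller dimension).
Effective length L_e = KL = 1×5.68 m = 5680 mm.
Euler critical load P_cr = π²EI/L_e² = π²×208000×1.465×10^7/5680² = 932200 N.
P_allow = P_cr/n = 932200/2.76 = 337800 N.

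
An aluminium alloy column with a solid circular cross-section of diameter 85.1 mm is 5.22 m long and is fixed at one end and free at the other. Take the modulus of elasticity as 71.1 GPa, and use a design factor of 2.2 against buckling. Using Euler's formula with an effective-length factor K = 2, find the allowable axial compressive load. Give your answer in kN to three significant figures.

P_allow = 7.53 kN

I = πd⁴/64 = π×85.1⁴/64 = 2.574×10^6 mm⁴.
Effective length L_e = KL = 2×5.22 m = 10440 mm.
Euler critical load P_cr = π²EI/L_e² = π²×71100×2.574×10^6/10440² = 16580 N.
P_allow = P_cr/n = 16580/2.2 = 7534 N.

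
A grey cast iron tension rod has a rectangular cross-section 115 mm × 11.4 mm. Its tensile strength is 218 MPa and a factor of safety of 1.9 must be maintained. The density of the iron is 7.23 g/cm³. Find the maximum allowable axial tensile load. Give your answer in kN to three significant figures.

σ_allow = 218/1.9 = 114.7 MPa.
A = 115×11.4 = 1311 mm².
F_allow = σ_allow × A = 114.7×1311 = 150400 N.

F_allow = 150 kN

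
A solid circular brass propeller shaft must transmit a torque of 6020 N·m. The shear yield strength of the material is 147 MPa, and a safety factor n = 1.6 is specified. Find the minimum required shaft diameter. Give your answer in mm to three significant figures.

Allowable shear stress τ_allow = 147/1.6 = 91.88 MPa.
For a solid shaft τ = 16T/(πd³), so d³ = 16T/(π τ_allow) = 16×6020000/(π×91.88) = 333700 mm³.
d = (333700)^(1/3) = 69.36 mm.

d = 69.4 mm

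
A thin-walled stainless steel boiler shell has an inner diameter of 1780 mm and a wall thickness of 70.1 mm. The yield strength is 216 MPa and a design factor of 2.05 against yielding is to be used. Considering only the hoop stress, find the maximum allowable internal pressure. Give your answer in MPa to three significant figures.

σ_allow = 216/2.05 = 105.4 MPa.
σ_h = pD/(2t) → p_allow = 2σ_allow t/D = 2×105.4×70.1/1780 = 8.299 MPa.

p_allow = 8.30 MPa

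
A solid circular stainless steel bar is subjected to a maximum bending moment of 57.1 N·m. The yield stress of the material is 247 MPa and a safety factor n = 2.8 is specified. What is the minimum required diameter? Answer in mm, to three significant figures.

d = 18.8 mm

σ_allow = 247/2.8 = 88.21 MPa.
For a solid circular section σ = 32M/(πd³), so d³ = 32M/(π σ_allow) = 32×57100/(π×88.21) = 6593 mm³.
d = 18.75 mm.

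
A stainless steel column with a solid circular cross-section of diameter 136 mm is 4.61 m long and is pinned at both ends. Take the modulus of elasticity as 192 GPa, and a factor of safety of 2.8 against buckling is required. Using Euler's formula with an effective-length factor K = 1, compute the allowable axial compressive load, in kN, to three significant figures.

P_allow = 535 kN

I = πd⁴/64 = π×136⁴/64 = 1.679×10^7 mm⁴.
Effective length L_e = KL = 1×4.61 m = 4610 mm.
Euler critical load P_cr = π²EI/L_e² = π²×192000×1.679×10^7/4610² = 1.497×10^6 N.
P_allow = P_cr/n = 1.497×10^6/2.8 = 534800 N.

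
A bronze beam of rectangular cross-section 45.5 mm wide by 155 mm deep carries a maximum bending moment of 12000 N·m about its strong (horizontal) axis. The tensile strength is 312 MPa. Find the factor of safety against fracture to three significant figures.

Section modulus S = bh²/6 = 45.5×155²/6 = 182200 mm³.
σ = M/S = 1.2000×10^7/182200 = 65.87 MPa.
n = 312/65.87 = 4.737.

n = 4.74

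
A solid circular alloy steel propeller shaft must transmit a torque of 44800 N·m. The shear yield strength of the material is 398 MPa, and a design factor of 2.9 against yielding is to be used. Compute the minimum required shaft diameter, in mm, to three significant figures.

d = 118 mm

Allowable shear stress τ_allow = 398/2.9 = 137.2 MPa.
For a solid shaft τ = 16T/(πd³), so d³ = 16T/(π τ_allow) = 16×4.4800×10^7/(π×137.2) = 1.663×10^6 mm³.
d = (1.663×10^6)^(1/3) = 118.5 mm.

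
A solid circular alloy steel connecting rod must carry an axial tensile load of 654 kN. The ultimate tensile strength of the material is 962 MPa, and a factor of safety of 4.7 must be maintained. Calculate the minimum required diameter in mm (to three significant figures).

d = 63.8 mm

Allowable stress σ_allow = 962/4.7 = 204.7 MPa.
Required area A = F/σ_allow = 654000/204.7 = 3195 mm².
A = πd²/4 → d = √(4A/π) = 63.78 mm.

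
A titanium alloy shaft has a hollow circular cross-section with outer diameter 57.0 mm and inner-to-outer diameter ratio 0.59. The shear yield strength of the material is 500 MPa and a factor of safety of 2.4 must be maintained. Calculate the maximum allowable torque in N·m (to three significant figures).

T_allow = 6660 N·m

τ_allow = 500/2.4 = 208.3 MPa.
For a hollow shaft T_allow = τ_allow·πd_o³(1−k⁴)/16 with 1−k⁴ = 0.8788, so πd_o³(1−k⁴)/16 = 31960 mm³.
T_allow = 208.3×31960 = 6.658×10^6 N·mm = 6658 N·m.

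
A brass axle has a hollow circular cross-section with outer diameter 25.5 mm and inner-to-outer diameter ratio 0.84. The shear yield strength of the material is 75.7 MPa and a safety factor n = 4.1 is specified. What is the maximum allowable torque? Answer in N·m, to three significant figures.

τ_allow = 75.7/4.1 = 18.46 MPa.
For a hollow shaft T_allow = τ_allow·πd_o³(1−k⁴)/16 with 1−k⁴ = 0.5021, so πd_o³(1−k⁴)/16 = 1635 mm³.
T_allow = 18.46×1635 = 30180 N·mm = 30.18 N·m.

T_allow = 30.2 N·m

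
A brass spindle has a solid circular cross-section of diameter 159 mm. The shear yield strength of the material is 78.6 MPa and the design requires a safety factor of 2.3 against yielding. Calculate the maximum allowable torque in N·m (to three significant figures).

τ_allow = 78.6/2.3 = 34.17 MPa.
For a solid shaft T_allow = τ_allow·πd³/16; πd³/16 = π×159³/16 = 789300 mm³.
T_allow = 34.17×789300 = 2.697×10^7 N·mm = 26970 N·m.

T_allow = 27000 N·m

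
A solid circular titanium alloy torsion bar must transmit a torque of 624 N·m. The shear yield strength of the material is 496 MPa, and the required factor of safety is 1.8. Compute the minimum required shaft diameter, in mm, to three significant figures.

d = 22.6 mm

Allowable shear stress τ_allow = 496/1.8 = 275.6 MPa.
For a solid shaft τ = 16T/(πd³), so d³ = 16T/(π τ_allow) = 16×624000/(π×275.6) = 11530 mm³.
d = (11530)^(1/3) = 22.59 mm.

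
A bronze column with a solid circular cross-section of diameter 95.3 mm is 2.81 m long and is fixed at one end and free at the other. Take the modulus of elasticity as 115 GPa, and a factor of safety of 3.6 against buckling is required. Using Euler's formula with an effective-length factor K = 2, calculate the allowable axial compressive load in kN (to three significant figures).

P_allow = 40.4 kN

I = πd⁴/64 = π×95.3⁴/64 = 4.049×10^6 mm⁴.
Effective length L_e = KL = 2×2.81 m = 5620 mm.
Euler critical load P_cr = π²EI/L_e² = π²×115000×4.049×10^6/5620² = 145500 N.
P_allow = P_cr/n = 145500/3.6 = 40420 N.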